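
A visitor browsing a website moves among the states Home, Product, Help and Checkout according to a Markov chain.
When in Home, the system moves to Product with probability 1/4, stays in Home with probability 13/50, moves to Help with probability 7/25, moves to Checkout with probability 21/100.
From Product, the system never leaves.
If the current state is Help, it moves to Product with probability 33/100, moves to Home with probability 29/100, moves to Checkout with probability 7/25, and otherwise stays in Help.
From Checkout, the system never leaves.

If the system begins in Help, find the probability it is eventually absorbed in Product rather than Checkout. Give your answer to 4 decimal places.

0.5416

Let h(s) be the probability of absorption at Product starting from transient state s. Then h(Product) = 1 and h(Checkout) = 0. By first-step analysis:
h(Home) = 0.26·h(Home) + 0.25·1 + 0.28·h(Help) + 0.21·0
h(Help) = 0.29·h(Home) + 0.33·1 + 0.1·h(Help) + 0.28·0
Solving: h(Home) = 0.5427, h(Help) = 0.5416.
Starting from Help, the probability is 0.5416.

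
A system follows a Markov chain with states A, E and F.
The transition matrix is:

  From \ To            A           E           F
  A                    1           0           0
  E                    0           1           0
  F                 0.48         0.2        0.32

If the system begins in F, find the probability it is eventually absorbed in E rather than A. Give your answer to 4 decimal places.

0.2941

Let h(s) be the probability of absorption at E starting from transient state s. Then h(E) = 1 and h(A) = 0. By first-step analysis:
h(F) = 0.48·0 + 0.2·1 + 0.32·h(F)
Solving: h(F) = 0.2941.
Starting from F, the probability is 0.2941.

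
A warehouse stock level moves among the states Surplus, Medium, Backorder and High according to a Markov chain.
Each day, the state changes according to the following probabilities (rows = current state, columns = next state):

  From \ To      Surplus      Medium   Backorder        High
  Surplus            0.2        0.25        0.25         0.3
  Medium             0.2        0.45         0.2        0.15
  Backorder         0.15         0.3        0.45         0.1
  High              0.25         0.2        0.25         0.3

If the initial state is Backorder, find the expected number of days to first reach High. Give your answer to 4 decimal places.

6.5653

Let t(s) be the expected number of days to first reach High from state s, with t(High) = 0. Conditioning on the first day:
t(Surplus) = 1 + 0.2·t(Surplus) + 0.25·t(Medium) + 0.25·t(Backorder)
t(Medium) = 1 + 0.2·t(Surplus) + 0.45·t(Medium) + 0.2·t(Backorder)
t(Backorder) = 1 + 0.15·t(Surplus) + 0.3·t(Medium) + 0.45·t(Backorder)
Solving: t(Surplus) = 5.2077, t(Medium) = 6.0993, t(Backorder) = 6.5653.
Expected days from Backorder to High: 6.5653.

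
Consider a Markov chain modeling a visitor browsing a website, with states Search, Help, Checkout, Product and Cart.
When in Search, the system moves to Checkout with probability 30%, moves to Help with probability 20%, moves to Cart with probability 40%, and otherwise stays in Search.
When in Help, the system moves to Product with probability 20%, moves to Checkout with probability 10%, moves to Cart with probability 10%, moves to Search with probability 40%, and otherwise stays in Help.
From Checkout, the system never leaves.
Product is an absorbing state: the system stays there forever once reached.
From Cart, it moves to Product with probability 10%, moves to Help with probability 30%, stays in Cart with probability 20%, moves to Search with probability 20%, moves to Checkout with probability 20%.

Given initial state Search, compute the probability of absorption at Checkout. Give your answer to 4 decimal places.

0.7561

Let h(s) be the probability of absorption at Checkout starting from transient state s. Then h(Checkout) = 1 and h(Product) = 0. By first-step analysis:
h(Search) = 0.1·h(Search) + 0.2·h(Help) + 0.3·1 + 0.4·h(Cart)
h(Help) = 0.4·h(Search) + 0.2·h(Help) + 0.1·1 + 0.2·0 + 0.1·h(Cart)
h(Cart) = 0.2·h(Search) + 0.3·h(Help) + 0.2·1 + 0.1·0 + 0.2·h(Cart)
Solving: h(Search) = 0.7561, h(Help) = 0.5854, h(Cart) = 0.6585.
Starting from Search, the probability is 0.7561.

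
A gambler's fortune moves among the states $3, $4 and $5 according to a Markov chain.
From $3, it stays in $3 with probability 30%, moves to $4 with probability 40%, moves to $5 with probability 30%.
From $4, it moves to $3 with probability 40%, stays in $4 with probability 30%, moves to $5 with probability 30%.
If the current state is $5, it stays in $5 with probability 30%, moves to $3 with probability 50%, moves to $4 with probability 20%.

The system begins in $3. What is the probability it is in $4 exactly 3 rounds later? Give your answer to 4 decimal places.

Propagate the distribution vector 3 rounds from $3.
After 0 rounds: (1.0000, 0.0000, 0.0000)
After 1 round: (0.3000, 0.4000, 0.3000)
After 2 rounds: (0.4000, 0.3000, 0.3000)
After 3 rounds: (0.3900, 0.3100, 0.3000)
P(in $4 after 3 rounds) = 0.3100

0.3100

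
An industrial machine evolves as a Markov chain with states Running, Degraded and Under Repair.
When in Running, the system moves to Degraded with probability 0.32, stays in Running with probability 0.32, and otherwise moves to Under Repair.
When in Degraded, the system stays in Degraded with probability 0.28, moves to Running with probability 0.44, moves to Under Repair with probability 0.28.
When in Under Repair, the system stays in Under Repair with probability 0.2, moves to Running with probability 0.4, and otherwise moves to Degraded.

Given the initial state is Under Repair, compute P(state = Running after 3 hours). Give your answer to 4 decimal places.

0.3821

Propagate the distribution vector 3 hours from Under Repair.
After 0 hours: (0.0000, 0.0000, 1.0000)
After 1 hour: (0.4000, 0.4000, 0.2000)
After 2 hours: (0.3840, 0.3200, 0.2960)
After 3 hours: (0.3821, 0.3309, 0.2870)
P(in Running after 3 hours) = 0.3821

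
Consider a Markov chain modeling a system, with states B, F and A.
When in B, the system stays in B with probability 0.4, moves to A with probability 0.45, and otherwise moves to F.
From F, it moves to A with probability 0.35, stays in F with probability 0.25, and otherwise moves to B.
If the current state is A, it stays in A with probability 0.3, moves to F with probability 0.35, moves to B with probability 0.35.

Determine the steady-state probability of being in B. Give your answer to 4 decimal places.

Let the stationary distribution be π with π = πP and π_1 + π_2 + π_3 = 1.
π_1 = 0.4·π_1 + 0.4·π_2 + 0.35·π_3
π_2 = 0.15·π_1 + 0.25·π_2 + 0.35·π_3
Solving with the normalization constraint gives π = (0.3815, 0.2488, 0.3697).
So the stationary probability of B is 0.3815.

0.3815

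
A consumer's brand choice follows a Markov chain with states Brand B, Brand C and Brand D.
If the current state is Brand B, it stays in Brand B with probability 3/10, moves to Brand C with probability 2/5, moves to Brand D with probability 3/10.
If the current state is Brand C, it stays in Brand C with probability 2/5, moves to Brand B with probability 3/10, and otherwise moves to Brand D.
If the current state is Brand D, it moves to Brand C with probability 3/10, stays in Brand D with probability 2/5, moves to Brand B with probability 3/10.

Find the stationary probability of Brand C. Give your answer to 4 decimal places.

0.3667

Let the stationary distribution be π with π = πP and π_1 + π_2 + π_3 = 1.
π_1 = 0.3·π_1 + 0.3·π_2 + 0.3·π_3
π_2 = 0.4·π_1 + 0.4·π_2 + 0.3·π_3
Solving with the normalization constraint gives π = (0.3000, 0.3667, 0.3333).
So the stationary probability of Brand C is 0.3667.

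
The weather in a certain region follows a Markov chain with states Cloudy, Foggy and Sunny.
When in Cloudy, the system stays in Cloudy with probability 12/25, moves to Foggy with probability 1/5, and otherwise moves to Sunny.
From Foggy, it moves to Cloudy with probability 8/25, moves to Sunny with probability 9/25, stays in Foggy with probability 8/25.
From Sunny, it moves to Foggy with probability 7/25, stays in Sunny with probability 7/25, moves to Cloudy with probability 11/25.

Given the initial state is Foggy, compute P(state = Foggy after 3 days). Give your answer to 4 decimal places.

Propagate the distribution vector 3 days from Foggy.
After 0 days: (0.0000, 1.0000, 0.0000)
After 1 day: (0.3200, 0.3200, 0.3600)
After 2 days: (0.4144, 0.2672, 0.3184)
After 3 days: (0.4245, 0.2575, 0.3180)
P(in Foggy after 3 days) = 0.2575

0.2575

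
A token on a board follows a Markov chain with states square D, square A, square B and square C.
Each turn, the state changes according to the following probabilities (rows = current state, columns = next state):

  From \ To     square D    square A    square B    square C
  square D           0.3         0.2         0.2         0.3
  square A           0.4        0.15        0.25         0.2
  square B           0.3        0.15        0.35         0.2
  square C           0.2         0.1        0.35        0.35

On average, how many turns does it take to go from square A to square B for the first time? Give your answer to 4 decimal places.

3.8238

Let t(s) be the expected number of turns to first reach square B from state s, with t(square B) = 0. Conditioning on the first turn:
t(square D) = 1 + 0.3·t(square D) + 0.2·t(square A) + 0.3·t(square C)
t(square A) = 1 + 0.4·t(square D) + 0.15·t(square A) + 0.2·t(square C)
t(square C) = 1 + 0.2·t(square D) + 0.1·t(square A) + 0.35·t(square C)
Solving: t(square D) = 3.9540, t(square A) = 3.8238, t(square C) = 3.3433.
Expected turns from square A to square B: 3.8238.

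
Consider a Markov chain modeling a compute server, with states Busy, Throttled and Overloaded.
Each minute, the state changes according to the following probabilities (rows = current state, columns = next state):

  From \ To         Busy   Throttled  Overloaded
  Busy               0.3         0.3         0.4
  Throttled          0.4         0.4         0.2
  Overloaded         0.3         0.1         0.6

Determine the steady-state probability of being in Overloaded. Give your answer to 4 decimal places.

0.4412

Let the stationary distribution be π with π = πP and π_1 + π_2 + π_3 = 1.
π_1 = 0.3·π_1 + 0.4·π_2 + 0.3·π_3
π_2 = 0.3·π_1 + 0.4·π_2 + 0.1·π_3
Solving with the normalization constraint gives π = (0.3235, 0.2353, 0.4412).
So the stationary probability of Overloaded is 0.4412.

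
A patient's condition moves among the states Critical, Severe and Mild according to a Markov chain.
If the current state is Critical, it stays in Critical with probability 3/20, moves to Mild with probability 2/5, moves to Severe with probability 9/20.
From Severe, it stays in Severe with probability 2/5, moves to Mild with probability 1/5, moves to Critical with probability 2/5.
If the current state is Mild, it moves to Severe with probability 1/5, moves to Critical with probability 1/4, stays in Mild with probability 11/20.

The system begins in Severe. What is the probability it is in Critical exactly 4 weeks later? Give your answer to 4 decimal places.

Propagate the distribution vector 4 weeks from Severe.
After 0 weeks: (0.0000, 1.0000, 0.0000)
After 1 week: (0.4000, 0.4000, 0.2000)
After 2 weeks: (0.2700, 0.3800, 0.3500)
After 3 weeks: (0.2800, 0.3435, 0.3765)
After 4 weeks: (0.2735, 0.3387, 0.3878)
P(in Critical after 4 weeks) = 0.2735

0.2735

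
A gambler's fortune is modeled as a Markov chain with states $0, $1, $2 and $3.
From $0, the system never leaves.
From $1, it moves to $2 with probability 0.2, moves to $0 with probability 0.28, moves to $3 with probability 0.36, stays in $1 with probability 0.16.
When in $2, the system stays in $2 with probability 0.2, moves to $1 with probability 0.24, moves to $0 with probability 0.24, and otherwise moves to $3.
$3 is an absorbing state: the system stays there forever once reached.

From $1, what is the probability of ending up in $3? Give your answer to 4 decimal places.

0.5641

Let h(s) be the probability of absorption at $3 starting from transient state s. Then h($3) = 1 and h($0) = 0. By first-step analysis:
h($1) = 0.28·0 + 0.16·h($1) + 0.2·h($2) + 0.36·1
h($2) = 0.24·0 + 0.24·h($1) + 0.2·h($2) + 0.32·1
Solving: h($1) = 0.5641, h($2) = 0.5692.
Starting from $1, the probability is 0.5641.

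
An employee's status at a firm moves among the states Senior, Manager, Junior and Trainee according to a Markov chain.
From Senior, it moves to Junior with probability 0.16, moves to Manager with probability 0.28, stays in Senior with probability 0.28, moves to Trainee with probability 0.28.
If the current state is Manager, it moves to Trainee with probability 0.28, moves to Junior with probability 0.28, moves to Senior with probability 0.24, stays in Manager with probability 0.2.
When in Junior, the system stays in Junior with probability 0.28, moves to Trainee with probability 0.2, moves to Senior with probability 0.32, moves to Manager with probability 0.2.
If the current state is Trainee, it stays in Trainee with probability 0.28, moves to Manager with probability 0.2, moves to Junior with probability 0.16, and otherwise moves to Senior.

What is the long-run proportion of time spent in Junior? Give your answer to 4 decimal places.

Let the stationary distribution be π with π = πP and π_1 + π_2 + π_3 + π_4 = 1.
π_1 = 0.28·π_1 + 0.24·π_2 + 0.32·π_3 + 0.36·π_4
π_2 = 0.28·π_1 + 0.2·π_2 + 0.2·π_3 + 0.2·π_4
π_3 = 0.16·π_1 + 0.28·π_2 + 0.28·π_3 + 0.16·π_4
Solving with the normalization constraint gives π = (0.3006, 0.2240, 0.2124, 0.2630).
So the stationary probability of Junior is 0.2124.

0.2124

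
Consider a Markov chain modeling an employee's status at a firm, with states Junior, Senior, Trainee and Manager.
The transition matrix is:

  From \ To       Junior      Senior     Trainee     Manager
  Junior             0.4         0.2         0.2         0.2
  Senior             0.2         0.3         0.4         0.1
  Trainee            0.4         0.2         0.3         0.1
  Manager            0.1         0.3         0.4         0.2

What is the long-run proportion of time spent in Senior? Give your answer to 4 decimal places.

0.2384

Let the stationary distribution be π with π = πP and π_1 + π_2 + π_3 + π_4 = 1.
π_1 = 0.4·π_1 + 0.2·π_2 + 0.4·π_3 + 0.1·π_4
π_2 = 0.2·π_1 + 0.3·π_2 + 0.2·π_3 + 0.3·π_4
π_3 = 0.2·π_1 + 0.4·π_2 + 0.3·π_3 + 0.4·π_4
Solving with the normalization constraint gives π = (0.3087, 0.2384, 0.3075, 0.1454).
So the stationary probability of Senior is 0.2384.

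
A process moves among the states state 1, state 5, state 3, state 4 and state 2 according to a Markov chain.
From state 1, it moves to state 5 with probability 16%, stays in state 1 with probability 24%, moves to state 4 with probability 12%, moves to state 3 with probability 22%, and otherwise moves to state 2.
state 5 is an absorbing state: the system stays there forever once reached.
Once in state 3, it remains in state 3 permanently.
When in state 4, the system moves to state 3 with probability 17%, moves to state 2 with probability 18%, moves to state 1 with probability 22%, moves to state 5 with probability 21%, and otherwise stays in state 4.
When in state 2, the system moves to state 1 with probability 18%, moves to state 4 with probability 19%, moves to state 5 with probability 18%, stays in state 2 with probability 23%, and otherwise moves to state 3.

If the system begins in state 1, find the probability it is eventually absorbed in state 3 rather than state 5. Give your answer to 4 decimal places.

0.5520

Let h(s) be the probability of absorption at state 3 starting from transient state s. Then h(state 3) = 1 and h(state 5) = 0. By first-step analysis:
h(state 1) = 0.24·h(state 1) + 0.16·0 + 0.22·1 + 0.12·h(state 4) + 0.26·h(state 2)
h(state 4) = 0.22·h(state 1) + 0.21·0 + 0.17·1 + 0.22·h(state 4) + 0.18·h(state 2)
h(state 2) = 0.18·h(state 1) + 0.18·0 + 0.22·1 + 0.19·h(state 4) + 0.23·h(state 2)
Solving: h(state 1) = 0.5520, h(state 4) = 0.4977, h(state 2) = 0.5375.
Starting from state 1, the probability is 0.5520.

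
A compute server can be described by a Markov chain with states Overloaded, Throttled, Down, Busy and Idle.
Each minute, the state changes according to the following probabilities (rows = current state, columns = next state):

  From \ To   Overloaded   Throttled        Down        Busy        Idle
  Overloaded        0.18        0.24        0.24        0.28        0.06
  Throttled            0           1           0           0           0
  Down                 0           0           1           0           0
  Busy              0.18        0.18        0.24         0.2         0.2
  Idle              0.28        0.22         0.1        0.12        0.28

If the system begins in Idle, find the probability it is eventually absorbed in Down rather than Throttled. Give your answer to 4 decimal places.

Let h(s) be the probability of absorption at Down starting from transient state s. Then h(Down) = 1 and h(Throttled) = 0. By first-step analysis:
h(Overloaded) = 0.18·h(Overloaded) + 0.24·0 + 0.24·1 + 0.28·h(Busy) + 0.06·h(Idle)
h(Busy) = 0.18·h(Overloaded) + 0.18·0 + 0.24·1 + 0.2·h(Busy) + 0.2·h(Idle)
h(Idle) = 0.28·h(Overloaded) + 0.22·0 + 0.1·1 + 0.12·h(Busy) + 0.28·h(Idle)
Solving: h(Overloaded) = 0.5001, h(Busy) = 0.5174, h(Idle) = 0.4196.
Starting from Idle, the probability is 0.4196.

0.4196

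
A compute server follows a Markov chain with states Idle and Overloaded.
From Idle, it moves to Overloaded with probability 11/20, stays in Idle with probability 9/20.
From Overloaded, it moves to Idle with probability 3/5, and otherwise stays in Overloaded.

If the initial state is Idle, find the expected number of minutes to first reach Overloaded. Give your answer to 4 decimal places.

Let t(s) be the expected number of minutes to first reach Overloaded from state s, with t(Overloaded) = 0. Conditioning on the first minute:
t(Idle) = 1 + 0.45·t(Idle)
Solving: t(Idle) = 1.8182.
Expected minutes from Idle to Overloaded: 1.8182.

1.8182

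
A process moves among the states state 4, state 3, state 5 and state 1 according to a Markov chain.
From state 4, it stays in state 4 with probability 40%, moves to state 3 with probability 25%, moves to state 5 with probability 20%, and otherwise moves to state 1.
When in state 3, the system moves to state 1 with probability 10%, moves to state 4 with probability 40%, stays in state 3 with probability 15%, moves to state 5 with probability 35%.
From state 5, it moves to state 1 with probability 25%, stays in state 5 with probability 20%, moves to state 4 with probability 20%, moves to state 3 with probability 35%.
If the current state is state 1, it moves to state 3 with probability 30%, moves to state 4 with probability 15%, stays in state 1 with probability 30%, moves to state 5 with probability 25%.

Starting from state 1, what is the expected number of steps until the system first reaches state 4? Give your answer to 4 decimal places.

4.3236

Let t(s) be the expected number of steps to first reach state 4 from state s, with t(state 4) = 0. Conditioning on the first step:
t(state 3) = 1 + 0.15·t(state 3) + 0.35·t(state 5) + 0.1·t(state 1)
t(state 5) = 1 + 0.35·t(state 3) + 0.2·t(state 5) + 0.25·t(state 1)
t(state 1) = 1 + 0.3·t(state 3) + 0.25·t(state 5) + 0.3·t(state 1)
Solving: t(state 3) = 3.3618, t(state 5) = 4.0719, t(state 1) = 4.3236.
Expected steps from state 1 to state 4: 4.3236.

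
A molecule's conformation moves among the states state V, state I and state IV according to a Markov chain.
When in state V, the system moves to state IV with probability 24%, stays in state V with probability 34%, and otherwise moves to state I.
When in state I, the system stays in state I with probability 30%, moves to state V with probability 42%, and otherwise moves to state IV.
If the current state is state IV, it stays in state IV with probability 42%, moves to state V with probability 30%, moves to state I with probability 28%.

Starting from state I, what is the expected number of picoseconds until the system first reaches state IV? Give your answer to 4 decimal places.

3.7815

Let t(s) be the expected number of picoseconds to first reach state IV from state s, with t(state IV) = 0. Conditioning on the first picosecond:
t(state V) = 1 + 0.34·t(state V) + 0.42·t(state I)
t(state I) = 1 + 0.42·t(state V) + 0.3·t(state I)
Solving: t(state V) = 3.9216, t(state I) = 3.7815.
Expected picoseconds from state I to state IV: 3.7815.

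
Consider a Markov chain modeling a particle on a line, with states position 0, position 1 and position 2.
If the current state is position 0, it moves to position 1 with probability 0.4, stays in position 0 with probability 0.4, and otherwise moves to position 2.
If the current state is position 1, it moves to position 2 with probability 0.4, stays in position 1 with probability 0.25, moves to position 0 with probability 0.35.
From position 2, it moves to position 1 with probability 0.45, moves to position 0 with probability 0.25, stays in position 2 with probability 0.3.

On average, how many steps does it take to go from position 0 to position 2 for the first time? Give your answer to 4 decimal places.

3.7097

Let t(s) be the expected number of steps to first reach position 2 from state s, with t(position 2) = 0. Conditioning on the first step:
t(position 0) = 1 + 0.4·t(position 0) + 0.4·t(position 1)
t(position 1) = 1 + 0.35·t(position 0) + 0.25·t(position 1)
Solving: t(position 0) = 3.7097, t(position 1) = 3.0645.
Expected steps from position 0 to position 2: 3.7097.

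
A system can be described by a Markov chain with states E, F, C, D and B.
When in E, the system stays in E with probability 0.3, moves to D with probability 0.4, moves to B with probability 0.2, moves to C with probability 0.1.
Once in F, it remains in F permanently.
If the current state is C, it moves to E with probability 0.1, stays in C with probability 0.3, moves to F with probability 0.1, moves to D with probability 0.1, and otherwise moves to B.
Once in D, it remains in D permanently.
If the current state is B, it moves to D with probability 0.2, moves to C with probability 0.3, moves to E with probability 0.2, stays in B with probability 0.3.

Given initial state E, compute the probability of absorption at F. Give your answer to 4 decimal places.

0.0619

Let h(s) be the probability of absorption at F starting from transient state s. Then h(F) = 1 and h(D) = 0. By first-step analysis:
h(E) = 0.3·h(E) + 0.1·h(C) + 0.4·0 + 0.2·h(B)
h(C) = 0.1·h(E) + 0.1·1 + 0.3·h(C) + 0.1·0 + 0.4·h(B)
h(B) = 0.2·h(E) + 0.3·h(C) + 0.2·0 + 0.3·h(B)
Solving: h(E) = 0.0619, h(C) = 0.2143, h(B) = 0.1095.
Starting from E, the probability is 0.0619.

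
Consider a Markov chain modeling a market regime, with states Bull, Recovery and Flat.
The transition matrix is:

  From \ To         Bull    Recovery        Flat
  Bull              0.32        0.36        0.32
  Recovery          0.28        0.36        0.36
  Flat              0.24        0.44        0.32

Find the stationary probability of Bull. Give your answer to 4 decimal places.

0.2777

Let the stationary distribution be π with π = πP and π_1 + π_2 + π_3 = 1.
π_1 = 0.32·π_1 + 0.28·π_2 + 0.24·π_3
π_2 = 0.36·π_1 + 0.36·π_2 + 0.44·π_3
Solving with the normalization constraint gives π = (0.2777, 0.3868, 0.3355).
So the stationary probability of Bull is 0.2777.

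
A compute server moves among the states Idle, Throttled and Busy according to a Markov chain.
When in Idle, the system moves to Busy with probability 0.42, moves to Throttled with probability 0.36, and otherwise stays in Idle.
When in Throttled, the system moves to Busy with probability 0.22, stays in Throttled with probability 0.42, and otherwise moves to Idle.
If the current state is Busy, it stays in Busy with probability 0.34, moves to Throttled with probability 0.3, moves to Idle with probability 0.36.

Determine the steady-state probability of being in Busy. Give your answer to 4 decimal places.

Let the stationary distribution be π with π = πP and π_1 + π_2 + π_3 = 1.
π_1 = 0.22·π_1 + 0.36·π_2 + 0.36·π_3
π_2 = 0.36·π_1 + 0.42·π_2 + 0.3·π_3
Solving with the normalization constraint gives π = (0.3158, 0.3624, 0.3218).
So the stationary probability of Busy is 0.3218.

0.3218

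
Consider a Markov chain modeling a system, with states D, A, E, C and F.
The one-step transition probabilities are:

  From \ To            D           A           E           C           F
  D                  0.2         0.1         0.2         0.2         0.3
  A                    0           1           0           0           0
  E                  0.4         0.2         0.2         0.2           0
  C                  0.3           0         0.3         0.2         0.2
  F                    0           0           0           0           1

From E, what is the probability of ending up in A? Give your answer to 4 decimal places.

0.4873

Let h(s) be the probability of absorption at A starting from transient state s. Then h(A) = 1 and h(F) = 0. By first-step analysis:
h(D) = 0.2·h(D) + 0.1·1 + 0.2·h(E) + 0.2·h(C) + 0.3·0
h(E) = 0.4·h(D) + 0.2·1 + 0.2·h(E) + 0.2·h(C)
h(C) = 0.3·h(D) + 0.3·h(E) + 0.2·h(C) + 0.2·0
Solving: h(D) = 0.3228, h(E) = 0.4873, h(C) = 0.3038.
Starting from E, the probability is 0.4873.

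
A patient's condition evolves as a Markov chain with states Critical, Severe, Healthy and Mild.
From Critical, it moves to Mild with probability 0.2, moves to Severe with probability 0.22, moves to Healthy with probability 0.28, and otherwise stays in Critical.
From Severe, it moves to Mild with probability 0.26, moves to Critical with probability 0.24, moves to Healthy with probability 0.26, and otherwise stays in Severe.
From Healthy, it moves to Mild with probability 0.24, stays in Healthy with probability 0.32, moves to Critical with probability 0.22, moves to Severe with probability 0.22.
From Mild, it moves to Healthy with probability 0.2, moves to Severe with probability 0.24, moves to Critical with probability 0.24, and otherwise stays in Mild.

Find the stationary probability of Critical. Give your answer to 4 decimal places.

Let the stationary distribution be π with π = πP and π_1 + π_2 + π_3 + π_4 = 1.
π_1 = 0.3·π_1 + 0.24·π_2 + 0.22·π_3 + 0.24·π_4
π_2 = 0.22·π_1 + 0.24·π_2 + 0.22·π_3 + 0.24·π_4
π_3 = 0.28·π_1 + 0.26·π_2 + 0.32·π_3 + 0.2·π_4
Solving with the normalization constraint gives π = (0.2497, 0.2297, 0.2656, 0.2550).
So the stationary probability of Critical is 0.2497.

0.2497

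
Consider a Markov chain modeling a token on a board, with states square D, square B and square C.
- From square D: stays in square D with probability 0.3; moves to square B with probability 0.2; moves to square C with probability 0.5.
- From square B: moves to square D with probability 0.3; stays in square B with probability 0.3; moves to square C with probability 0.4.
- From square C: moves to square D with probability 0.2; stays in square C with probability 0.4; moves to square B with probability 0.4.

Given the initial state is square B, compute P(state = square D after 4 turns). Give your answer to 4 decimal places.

0.2574

Propagate the distribution vector 4 turns from square B.
After 0 turns: (0.0000, 1.0000, 0.0000)
After 1 turn: (0.3000, 0.3000, 0.4000)
After 2 turns: (0.2600, 0.3100, 0.4300)
After 3 turns: (0.2570, 0.3170, 0.4260)
After 4 turns: (0.2574, 0.3169, 0.4257)
P(in square D after 4 turns) = 0.2574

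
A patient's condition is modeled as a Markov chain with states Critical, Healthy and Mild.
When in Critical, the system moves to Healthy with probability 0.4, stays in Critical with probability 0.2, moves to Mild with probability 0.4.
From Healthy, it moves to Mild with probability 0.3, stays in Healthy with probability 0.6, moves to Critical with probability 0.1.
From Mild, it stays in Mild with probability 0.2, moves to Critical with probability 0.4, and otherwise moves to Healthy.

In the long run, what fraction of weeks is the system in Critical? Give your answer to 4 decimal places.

Let the stationary distribution be π with π = πP and π_1 + π_2 + π_3 = 1.
π_1 = 0.2·π_1 + 0.1·π_2 + 0.4·π_3
π_2 = 0.4·π_1 + 0.6·π_2 + 0.4·π_3
Solving with the normalization constraint gives π = (0.2083, 0.5000, 0.2917).
So the stationary probability of Critical is 0.2083.

0.2083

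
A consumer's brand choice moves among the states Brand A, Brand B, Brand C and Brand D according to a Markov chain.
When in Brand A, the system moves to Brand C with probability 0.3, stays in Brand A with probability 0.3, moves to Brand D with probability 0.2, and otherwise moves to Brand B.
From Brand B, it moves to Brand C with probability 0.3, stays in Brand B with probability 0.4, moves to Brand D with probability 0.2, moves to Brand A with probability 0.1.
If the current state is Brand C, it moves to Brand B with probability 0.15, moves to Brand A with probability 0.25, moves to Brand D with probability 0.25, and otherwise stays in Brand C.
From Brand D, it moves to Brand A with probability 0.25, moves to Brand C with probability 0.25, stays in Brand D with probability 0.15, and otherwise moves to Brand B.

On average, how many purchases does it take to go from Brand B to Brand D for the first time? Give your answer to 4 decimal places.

4.6341

Let t(s) be the expected number of purchases to first reach Brand D from state s, with t(Brand D) = 0. Conditioning on the first purchase:
t(Brand A) = 1 + 0.3·t(Brand A) + 0.2·t(Brand B) + 0.3·t(Brand C)
t(Brand B) = 1 + 0.1·t(Brand A) + 0.4·t(Brand B) + 0.3·t(Brand C)
t(Brand C) = 1 + 0.25·t(Brand A) + 0.15·t(Brand B) + 0.35·t(Brand C)
Solving: t(Brand A) = 4.6341, t(Brand B) = 4.6341, t(Brand C) = 4.3902.
Expected purchases from Brand B to Brand D: 4.6341.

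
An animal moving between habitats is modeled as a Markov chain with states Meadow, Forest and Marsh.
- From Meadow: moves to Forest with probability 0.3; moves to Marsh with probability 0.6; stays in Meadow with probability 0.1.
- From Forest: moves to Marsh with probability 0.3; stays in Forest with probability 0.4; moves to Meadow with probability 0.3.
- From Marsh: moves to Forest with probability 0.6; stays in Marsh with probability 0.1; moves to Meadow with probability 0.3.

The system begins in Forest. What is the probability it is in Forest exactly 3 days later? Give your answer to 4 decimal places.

0.4420

Propagate the distribution vector 3 days from Forest.
After 0 days: (0.0000, 1.0000, 0.0000)
After 1 day: (0.3000, 0.4000, 0.3000)
After 2 days: (0.2400, 0.4300, 0.3300)
After 3 days: (0.2520, 0.4420, 0.3060)
P(in Forest after 3 days) = 0.4420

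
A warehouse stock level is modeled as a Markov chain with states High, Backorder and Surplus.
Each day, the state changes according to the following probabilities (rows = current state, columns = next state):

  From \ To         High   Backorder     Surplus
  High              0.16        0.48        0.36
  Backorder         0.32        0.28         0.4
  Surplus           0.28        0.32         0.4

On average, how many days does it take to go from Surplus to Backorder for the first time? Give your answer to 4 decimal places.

Let t(s) be the expected number of days to first reach Backorder from state s, with t(Backorder) = 0. Conditioning on the first day:
t(High) = 1 + 0.16·t(High) + 0.36·t(Surplus)
t(Surplus) = 1 + 0.28·t(High) + 0.4·t(Surplus)
Solving: t(High) = 2.3810, t(Surplus) = 2.7778.
Expected days from Surplus to Backorder: 2.7778.

2.7778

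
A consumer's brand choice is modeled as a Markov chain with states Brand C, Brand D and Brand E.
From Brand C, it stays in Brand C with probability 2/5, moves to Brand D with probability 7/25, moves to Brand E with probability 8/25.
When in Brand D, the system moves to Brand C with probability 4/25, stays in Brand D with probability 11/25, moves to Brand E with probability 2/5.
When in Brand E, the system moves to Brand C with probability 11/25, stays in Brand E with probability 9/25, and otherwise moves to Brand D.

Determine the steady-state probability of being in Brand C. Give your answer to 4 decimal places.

0.3425

Let the stationary distribution be π with π = πP and π_1 + π_2 + π_3 = 1.
π_1 = 0.4·π_1 + 0.16·π_2 + 0.44·π_3
π_2 = 0.28·π_1 + 0.44·π_2 + 0.2·π_3
Solving with the normalization constraint gives π = (0.3425, 0.2992, 0.3583).
So the stationary probability of Brand C is 0.3425.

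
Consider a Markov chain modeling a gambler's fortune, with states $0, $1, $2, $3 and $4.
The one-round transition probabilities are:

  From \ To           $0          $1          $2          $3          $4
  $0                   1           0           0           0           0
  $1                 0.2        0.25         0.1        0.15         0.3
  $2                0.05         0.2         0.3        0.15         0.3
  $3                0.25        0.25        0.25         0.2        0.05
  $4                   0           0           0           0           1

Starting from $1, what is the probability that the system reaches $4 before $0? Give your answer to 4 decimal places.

0.5851

Let h(s) be the probability of absorption at $4 starting from transient state s. Then h($4) = 1 and h($0) = 0. By first-step analysis:
h($1) = 0.2·0 + 0.25·h($1) + 0.1·h($2) + 0.15·h($3) + 0.3·1
h($2) = 0.05·0 + 0.2·h($1) + 0.3·h($2) + 0.15·h($3) + 0.3·1
h($3) = 0.25·0 + 0.25·h($1) + 0.25·h($2) + 0.2·h($3) + 0.05·1
Solving: h($1) = 0.5851, h($2) = 0.6949, h($3) = 0.4625.
Starting from $1, the probability is 0.5851.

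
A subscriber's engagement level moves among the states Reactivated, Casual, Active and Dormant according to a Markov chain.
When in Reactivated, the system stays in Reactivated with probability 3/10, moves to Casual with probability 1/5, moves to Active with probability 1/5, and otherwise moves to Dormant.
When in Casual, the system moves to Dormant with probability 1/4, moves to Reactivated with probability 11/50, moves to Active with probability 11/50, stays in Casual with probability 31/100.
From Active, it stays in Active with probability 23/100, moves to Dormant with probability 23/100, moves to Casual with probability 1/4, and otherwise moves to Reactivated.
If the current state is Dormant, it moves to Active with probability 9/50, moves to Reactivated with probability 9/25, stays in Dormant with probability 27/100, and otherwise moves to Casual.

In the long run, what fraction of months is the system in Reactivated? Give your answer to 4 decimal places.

0.2952

Let the stationary distribution be π with π = πP and π_1 + π_2 + π_3 + π_4 = 1.
π_1 = 0.3·π_1 + 0.22·π_2 + 0.29·π_3 + 0.36·π_4
π_2 = 0.2·π_1 + 0.31·π_2 + 0.25·π_3 + 0.19·π_4
π_3 = 0.2·π_1 + 0.22·π_2 + 0.23·π_3 + 0.18·π_4
Solving with the normalization constraint gives π = (0.2952, 0.2333, 0.2055, 0.2660).
So the stationary probability of Reactivated is 0.2952.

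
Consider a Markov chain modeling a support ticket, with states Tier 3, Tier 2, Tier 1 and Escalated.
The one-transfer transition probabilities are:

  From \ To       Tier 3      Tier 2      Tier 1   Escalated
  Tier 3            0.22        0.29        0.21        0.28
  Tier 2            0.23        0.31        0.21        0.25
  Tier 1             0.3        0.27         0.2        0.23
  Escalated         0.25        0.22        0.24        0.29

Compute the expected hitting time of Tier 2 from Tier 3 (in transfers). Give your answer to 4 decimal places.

Let t(s) be the expected number of transfers to first reach Tier 2 from state s, with t(Tier 2) = 0. Conditioning on the first transfer:
t(Tier 3) = 1 + 0.22·t(Tier 3) + 0.21·t(Tier 1) + 0.28·t(Escalated)
t(Tier 1) = 1 + 0.3·t(Tier 3) + 0.2·t(Tier 1) + 0.23·t(Escalated)
t(Escalated) = 1 + 0.25·t(Tier 3) + 0.24·t(Tier 1) + 0.29·t(Escalated)
Solving: t(Tier 3) = 3.7503, t(Tier 1) = 3.8113, t(Escalated) = 4.0173.
Expected transfers from Tier 3 to Tier 2: 3.7503.

3.7503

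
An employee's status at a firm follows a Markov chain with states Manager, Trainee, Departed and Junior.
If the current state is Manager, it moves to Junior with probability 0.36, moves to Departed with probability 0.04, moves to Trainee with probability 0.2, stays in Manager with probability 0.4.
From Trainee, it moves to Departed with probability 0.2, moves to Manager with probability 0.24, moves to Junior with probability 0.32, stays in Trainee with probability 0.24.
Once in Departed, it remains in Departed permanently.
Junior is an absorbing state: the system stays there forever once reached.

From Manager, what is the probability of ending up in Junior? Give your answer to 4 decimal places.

Let h(s) be the probability of absorption at Junior starting from transient state s. Then h(Junior) = 1 and h(Departed) = 0. By first-step analysis:
h(Manager) = 0.4·h(Manager) + 0.2·h(Trainee) + 0.04·0 + 0.36·1
h(Trainee) = 0.24·h(Manager) + 0.24·h(Trainee) + 0.2·0 + 0.32·1
Solving: h(Manager) = 0.8275, h(Trainee) = 0.6824.
Starting from Manager, the probability is 0.8275.

0.8275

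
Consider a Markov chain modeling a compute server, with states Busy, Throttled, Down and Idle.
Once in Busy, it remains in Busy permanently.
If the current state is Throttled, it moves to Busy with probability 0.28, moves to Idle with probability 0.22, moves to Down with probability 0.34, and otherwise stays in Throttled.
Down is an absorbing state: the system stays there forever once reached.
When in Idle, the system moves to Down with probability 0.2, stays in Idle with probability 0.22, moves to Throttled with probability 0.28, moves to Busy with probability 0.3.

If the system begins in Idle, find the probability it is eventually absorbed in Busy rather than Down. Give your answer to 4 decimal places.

0.5566

Let h(s) be the probability of absorption at Busy starting from transient state s. Then h(Busy) = 1 and h(Down) = 0. By first-step analysis:
h(Throttled) = 0.28·1 + 0.16·h(Throttled) + 0.34·0 + 0.22·h(Idle)
h(Idle) = 0.3·1 + 0.28·h(Throttled) + 0.2·0 + 0.22·h(Idle)
Solving: h(Throttled) = 0.4791, h(Idle) = 0.5566.
Starting from Idle, the probability is 0.5566.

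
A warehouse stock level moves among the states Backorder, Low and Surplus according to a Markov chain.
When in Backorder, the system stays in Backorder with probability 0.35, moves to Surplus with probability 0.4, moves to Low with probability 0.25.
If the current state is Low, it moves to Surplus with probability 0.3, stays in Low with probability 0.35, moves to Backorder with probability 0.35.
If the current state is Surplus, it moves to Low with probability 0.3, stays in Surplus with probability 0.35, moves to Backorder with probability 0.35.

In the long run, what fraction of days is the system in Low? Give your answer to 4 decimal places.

0.2974

Let the stationary distribution be π with π = πP and π_1 + π_2 + π_3 = 1.
π_1 = 0.35·π_1 + 0.35·π_2 + 0.35·π_3
π_2 = 0.25·π_1 + 0.35·π_2 + 0.3·π_3
Solving with the normalization constraint gives π = (0.3500, 0.2974, 0.3526).
So the stationary probability of Low is 0.2974.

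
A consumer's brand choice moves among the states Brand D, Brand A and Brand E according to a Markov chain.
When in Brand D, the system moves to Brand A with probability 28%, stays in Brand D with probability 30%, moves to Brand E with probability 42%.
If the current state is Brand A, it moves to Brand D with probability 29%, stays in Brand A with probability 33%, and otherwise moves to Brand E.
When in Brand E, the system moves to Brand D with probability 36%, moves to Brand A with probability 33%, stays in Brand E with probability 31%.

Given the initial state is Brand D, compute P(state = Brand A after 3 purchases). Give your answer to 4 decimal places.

0.3139

Propagate the distribution vector 3 purchases from Brand D.
After 0 purchases: (1.0000, 0.0000, 0.0000)
After 1 purchase: (0.3000, 0.2800, 0.4200)
After 2 purchases: (0.3224, 0.3150, 0.3626)
After 3 purchases: (0.3186, 0.3139, 0.3675)
P(in Brand A after 3 purchases) = 0.3139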